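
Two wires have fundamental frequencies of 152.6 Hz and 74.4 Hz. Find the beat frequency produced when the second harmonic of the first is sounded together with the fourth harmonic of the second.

Second harmonic of the first: 2·152.6 = 305.2 Hz.
Fourth harmonic of the second: 4·74.4 = 297.6 Hz.
f_beat = |305.2 − 297.6| = 7.6 Hz.

7.6 Hz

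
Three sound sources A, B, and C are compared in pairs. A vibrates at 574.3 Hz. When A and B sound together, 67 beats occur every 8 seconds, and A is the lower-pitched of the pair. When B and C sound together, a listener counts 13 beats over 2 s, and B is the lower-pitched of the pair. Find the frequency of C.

A–B: Beat frequency = 67/8 = 8.375 Hz.
B is above A, so f_B = 574.3 + 8.375 = 582.675 Hz.
B–C: Beat frequency = 13/2 = 6.5 Hz.
C is above B, so f_C = 582.675 + 6.5 = 589.175 Hz.

589.175 Hz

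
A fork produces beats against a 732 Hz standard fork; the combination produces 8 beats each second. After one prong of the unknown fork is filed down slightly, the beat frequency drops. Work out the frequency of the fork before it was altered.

|f − 732| = 8, so the fork was at either 724 Hz or 740 Hz.
Filing a prong removes mass and raises the fork's frequency; the adjustment raises the fork's frequency.
The beat rate fell, so the adjustment moved the fork toward 732 Hz — it must have started below the reference.

724 Hz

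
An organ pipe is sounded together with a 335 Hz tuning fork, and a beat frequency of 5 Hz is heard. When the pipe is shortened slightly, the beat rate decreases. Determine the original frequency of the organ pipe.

330 Hz

|f − 335| = 5, so the organ pipe was at either 330 Hz or 340 Hz.
A shorter pipe has a higher fundamental; the adjustment raises the organ pipe's frequency.
The beat rate fell, so the adjustment moved the organ pipe toward 335 Hz — it must have started below the reference.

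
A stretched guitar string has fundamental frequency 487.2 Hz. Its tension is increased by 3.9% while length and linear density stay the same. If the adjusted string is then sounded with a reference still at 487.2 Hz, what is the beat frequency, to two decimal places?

For a string, f ∝ √T, so the new frequency is 487.2·√1.039 = 496.6095 Hz.
f_beat = |496.6095 − 487.2| = 9.41 Hz.

9.41 Hz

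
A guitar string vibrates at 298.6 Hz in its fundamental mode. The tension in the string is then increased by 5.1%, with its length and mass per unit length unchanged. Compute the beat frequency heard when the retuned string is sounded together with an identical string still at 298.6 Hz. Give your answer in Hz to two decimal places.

For a string, f ∝ √T, so the new frequency is 298.6·√1.051 = 306.1196 Hz.
f_beat = |306.1196 − 298.6| = 7.52 Hz.

7.52 Hz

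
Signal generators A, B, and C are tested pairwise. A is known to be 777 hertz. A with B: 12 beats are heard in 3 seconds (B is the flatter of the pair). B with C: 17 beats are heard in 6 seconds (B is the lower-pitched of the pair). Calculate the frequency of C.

A–B: Beat frequency = 12/3 = 4 Hz.
B is below A, so f_B = 777 − 4 = 773 Hz.
B–C: Beat frequency = 17/6 = 2.8333 Hz.
C is above B, so f_C = 773 + 2.8333 = 775.8333 Hz.

775.8333 Hz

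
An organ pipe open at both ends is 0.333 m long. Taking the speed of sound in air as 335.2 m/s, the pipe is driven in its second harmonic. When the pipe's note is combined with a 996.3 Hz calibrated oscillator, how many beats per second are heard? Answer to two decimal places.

Open pipe: f_n = n·v/(2L) = 2·335.2/(2·0.333) = 1006.6066 Hz.
f_beat = |1006.6066 − 996.3| = 10.31 Hz.

10.31 Hz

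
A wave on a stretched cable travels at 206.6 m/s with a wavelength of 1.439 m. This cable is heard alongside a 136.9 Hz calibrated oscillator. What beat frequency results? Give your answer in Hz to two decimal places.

6.67 Hz

Source frequency f = v/λ = 206.6/1.439 = 143.5719 Hz.
f_beat = |143.5719 − 136.9| = 6.67 Hz.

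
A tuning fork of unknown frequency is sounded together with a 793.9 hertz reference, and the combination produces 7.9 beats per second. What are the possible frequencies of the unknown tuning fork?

|f − 793.9| = 7.9, so f = 793.9 ± 7.9.

786 Hz or 801.8 Hz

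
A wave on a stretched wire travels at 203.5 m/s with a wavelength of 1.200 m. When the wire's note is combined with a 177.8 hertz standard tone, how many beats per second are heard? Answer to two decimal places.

8.22 Hz

Source frequency f = v/λ = 203.5/1.200 = 169.5833 Hz.
f_beat = |169.5833 − 177.8| = 8.22 Hz.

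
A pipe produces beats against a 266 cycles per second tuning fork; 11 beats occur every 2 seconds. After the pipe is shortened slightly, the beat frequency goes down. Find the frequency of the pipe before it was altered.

Beat frequency = 11/2 = 5.5 Hz.
|f − 266| = 5.5, so the pipe was at either 260.5 Hz or 271.5 Hz.
A shorter pipe has a higher fundamental; the adjustment raises the pipe's frequency.
The beat rate fell, so the adjustment moved the pipe toward 266 Hz — it must have started below the reference.

260.5 Hz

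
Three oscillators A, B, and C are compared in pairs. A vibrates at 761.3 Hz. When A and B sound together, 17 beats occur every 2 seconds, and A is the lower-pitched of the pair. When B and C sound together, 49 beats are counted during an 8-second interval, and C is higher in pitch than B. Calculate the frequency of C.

A–B: Beat frequency = 17/2 = 8.5 Hz.
B is above A, so f_B = 761.3 + 8.5 = 769.8 Hz.
B–C: Beat frequency = 49/8 = 6.125 Hz.
C is above B, so f_C = 769.8 + 6.125 = 775.925 Hz.

775.925 Hz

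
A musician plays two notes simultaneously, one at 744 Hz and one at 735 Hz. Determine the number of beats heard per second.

9 Hz

The beat frequency equals the magnitude of the frequency difference.
|744 − 735| = 9 Hz.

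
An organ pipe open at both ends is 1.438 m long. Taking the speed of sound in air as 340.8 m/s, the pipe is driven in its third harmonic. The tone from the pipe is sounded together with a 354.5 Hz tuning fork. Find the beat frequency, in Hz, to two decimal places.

Open pipe: f_n = n·v/(2L) = 3·340.8/(2·1.438) = 355.4937 Hz.
f_beat = |355.4937 − 354.5| = 0.99 Hz.

0.99 Hz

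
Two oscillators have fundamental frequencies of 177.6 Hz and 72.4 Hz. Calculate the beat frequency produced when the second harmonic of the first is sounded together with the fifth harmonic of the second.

Second harmonic of the first: 2·177.6 = 355.2 Hz.
Fifth harmonic of the second: 5·72.4 = 362.0 Hz.
f_beat = |355.2 − 362.0| = 6.8 Hz.

6.8 Hz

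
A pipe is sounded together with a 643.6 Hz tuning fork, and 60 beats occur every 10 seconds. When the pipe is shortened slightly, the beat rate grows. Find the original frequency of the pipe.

649.6 Hz

Beat frequency = 60/10 = 6 Hz.
|f − 643.6| = 6, so the pipe was at either 637.6 Hz or 649.6 Hz.
A shorter pipe has a higher fundamental; the adjustment raises the pipe's frequency.
The beat rate rose, so the adjustment moved the pipe further from 643.6 Hz — it was already above the reference.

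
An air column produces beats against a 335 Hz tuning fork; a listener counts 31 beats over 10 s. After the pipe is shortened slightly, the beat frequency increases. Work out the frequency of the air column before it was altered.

338.1 Hz

Beat frequency = 31/10 = 3.1 Hz.
|f − 335| = 3.1, so the air column was at either 331.9 Hz or 338.1 Hz.
A shorter pipe has a higher fundamental; the adjustment raises the air column's frequency.
The beat rate rose, so the adjustment moved the air column further from 335 Hz — it was already above the reference.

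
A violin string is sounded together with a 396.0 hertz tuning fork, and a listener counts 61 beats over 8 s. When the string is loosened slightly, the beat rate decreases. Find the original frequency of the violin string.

403.625 Hz

Beat frequency = 61/8 = 7.625 Hz.
|f − 396.0| = 7.625, so the violin string was at either 388.375 Hz or 403.625 Hz.
Reducing tension lowers a string's frequency; the adjustment lowers the violin string's frequency.
The beat rate fell, so the adjustment moved the violin string toward 396.0 Hz — it must have started above the reference.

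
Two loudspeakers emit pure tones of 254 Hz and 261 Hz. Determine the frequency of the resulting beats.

7 Hz

The beat frequency equals the magnitude of the frequency difference.
|254 − 261| = 7 Hz.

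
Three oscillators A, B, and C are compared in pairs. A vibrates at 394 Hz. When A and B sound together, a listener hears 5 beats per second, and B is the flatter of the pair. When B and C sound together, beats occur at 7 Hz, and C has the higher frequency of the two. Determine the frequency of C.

B is below A, so f_B = 394 − 5 = 389 Hz.
C is above B, so f_C = 389 + 7 = 396 Hz.

396 Hz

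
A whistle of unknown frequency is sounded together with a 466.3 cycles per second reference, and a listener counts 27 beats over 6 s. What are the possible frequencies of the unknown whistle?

461.8 Hz or 470.8 Hz

Beat frequency = 27/6 = 4.5 Hz.
|f − 466.3| = 4.5, so f = 466.3 ± 4.5.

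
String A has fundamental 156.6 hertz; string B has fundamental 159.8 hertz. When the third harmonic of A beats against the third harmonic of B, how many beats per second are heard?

Third harmonic of the first: 3·156.6 = 469.8 Hz.
Third harmonic of the second: 3·159.8 = 479.4 Hz.
f_beat = |469.8 − 479.4| = 9.6 Hz.

9.6 Hz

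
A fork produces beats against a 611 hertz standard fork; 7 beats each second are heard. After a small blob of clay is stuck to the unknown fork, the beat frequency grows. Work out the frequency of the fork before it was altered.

604 Hz

|f − 611| = 7, so the fork was at either 604 Hz or 618 Hz.
Adding mass to a fork lowers its frequency; the adjustment lowers the fork's frequency.
The beat rate rose, so the adjustment moved the fork further from 611 Hz — it was already below the reference.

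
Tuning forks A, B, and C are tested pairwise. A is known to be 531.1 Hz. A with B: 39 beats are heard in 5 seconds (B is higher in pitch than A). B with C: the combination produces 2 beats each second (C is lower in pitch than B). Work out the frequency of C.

536.9 Hz

A–B: Beat frequency = 39/5 = 7.8 Hz.
B is above A, so f_B = 531.1 + 7.8 = 538.9 Hz.
C is below B, so f_C = 538.9 − 2 = 536.9 Hz.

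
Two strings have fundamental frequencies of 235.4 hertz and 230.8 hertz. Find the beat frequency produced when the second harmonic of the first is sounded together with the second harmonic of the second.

Second harmonic of the first: 2·235.4 = 470.8 Hz.
Second harmonic of the second: 2·230.8 = 461.6 Hz.
f_beat = |470.8 − 461.6| = 9.2 Hz.

9.2 Hz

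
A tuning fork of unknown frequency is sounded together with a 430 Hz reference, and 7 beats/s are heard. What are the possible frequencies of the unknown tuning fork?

423 Hz or 437 Hz

|f − 430| = 7, so f = 430 ± 7.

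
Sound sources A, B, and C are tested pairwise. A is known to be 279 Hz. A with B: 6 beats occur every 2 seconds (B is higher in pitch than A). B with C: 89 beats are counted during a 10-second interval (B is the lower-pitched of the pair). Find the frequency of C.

A–B: Beat frequency = 6/2 = 3 Hz.
B is above A, so f_B = 279 + 3 = 282 Hz.
B–C: Beat frequency = 89/10 = 8.9 Hz.
C is above B, so f_C = 282 + 8.9 = 290.9 Hz.

290.9 Hz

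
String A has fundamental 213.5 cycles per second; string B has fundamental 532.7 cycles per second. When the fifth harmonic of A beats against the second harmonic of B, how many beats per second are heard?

Fifth harmonic of the first: 5·213.5 = 1067.5 Hz.
Second harmonic of the second: 2·532.7 = 1065.4 Hz.
f_beat = |1067.5 − 1065.4| = 2.1 Hz.

2.1 Hz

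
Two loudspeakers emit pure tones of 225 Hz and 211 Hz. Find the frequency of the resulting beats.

The beat frequency equals the magnitude of the frequency difference.
|225 − 211| = 14 Hz.

14 Hz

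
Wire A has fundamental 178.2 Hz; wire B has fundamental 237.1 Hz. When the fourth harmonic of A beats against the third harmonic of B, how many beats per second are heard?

Fourth harmonic of the first: 4·178.2 = 712.8 Hz.
Third harmonic of the second: 3·237.1 = 711.3 Hz.
f_beat = |712.8 − 711.3| = 1.5 Hz.

1.5 Hz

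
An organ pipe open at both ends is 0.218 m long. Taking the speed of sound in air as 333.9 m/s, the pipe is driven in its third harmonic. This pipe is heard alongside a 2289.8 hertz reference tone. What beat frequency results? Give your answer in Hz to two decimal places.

7.68 Hz

Open pipe: f_n = n·v/(2L) = 3·333.9/(2·0.218) = 2297.4771 Hz.
f_beat = |2297.4771 − 2289.8| = 7.68 Hz.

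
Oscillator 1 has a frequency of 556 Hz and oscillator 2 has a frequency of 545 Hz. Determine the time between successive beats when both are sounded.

0.091 s

f_beat = |556 − 545| = 11 Hz.
Beat period T = 1 / f_beat = 1 / 11 s.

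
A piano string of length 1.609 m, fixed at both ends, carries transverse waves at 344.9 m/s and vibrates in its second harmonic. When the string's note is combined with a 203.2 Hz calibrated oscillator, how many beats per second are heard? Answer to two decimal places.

11.16 Hz

For a string fixed at both ends, f_n = n·v/(2L) = 2·344.9/(2·1.609) = 214.3567 Hz.
f_beat = |214.3567 − 203.2| = 11.16 Hz.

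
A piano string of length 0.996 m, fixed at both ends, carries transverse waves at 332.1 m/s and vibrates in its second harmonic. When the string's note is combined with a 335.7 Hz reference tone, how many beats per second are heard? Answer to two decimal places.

For a string fixed at both ends, f_n = n·v/(2L) = 2·332.1/(2·0.996) = 333.4337 Hz.
f_beat = |333.4337 − 335.7| = 2.27 Hz.

2.27 Hz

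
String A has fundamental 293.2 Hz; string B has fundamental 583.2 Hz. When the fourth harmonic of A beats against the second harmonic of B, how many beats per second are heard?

Fourth harmonic of the first: 4·293.2 = 1172.8 Hz.
Second harmonic of the second: 2·583.2 = 1166.4 Hz.
f_beat = |1172.8 − 1166.4| = 6.4 Hz.

6.4 Hz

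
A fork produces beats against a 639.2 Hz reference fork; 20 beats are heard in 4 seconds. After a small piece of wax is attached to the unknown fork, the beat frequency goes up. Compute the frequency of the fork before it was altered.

Beat frequency = 20/4 = 5 Hz.
|f − 639.2| = 5, so the fork was at either 634.2 Hz or 644.2 Hz.
Loading a fork with wax lowers its frequency; the adjustment lowers the fork's frequency.
The beat rate rose, so the adjustment moved the fork further from 639.2 Hz — it was already below the reference.

634.2 Hz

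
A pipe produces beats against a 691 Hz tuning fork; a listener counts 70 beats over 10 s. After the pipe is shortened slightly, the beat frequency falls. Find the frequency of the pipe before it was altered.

Beat frequency = 70/10 = 7 Hz.
|f − 691| = 7, so the pipe was at either 684 Hz or 698 Hz.
A shorter pipe has a higher fundamental; the adjustment raises the pipe's frequency.
The beat rate fell, so the adjustment moved the pipe toward 691 Hz — it must have started below the reference.

684 Hz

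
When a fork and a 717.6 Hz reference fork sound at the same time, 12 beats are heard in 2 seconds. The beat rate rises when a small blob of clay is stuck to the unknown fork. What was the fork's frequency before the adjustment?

Beat frequency = 12/2 = 6 Hz.
|f − 717.6| = 6, so the fork was at either 711.6 Hz or 723.6 Hz.
Adding mass to a fork lowers its frequency; the adjustment lowers the fork's frequency.
The beat rate rose, so the adjustment moved the fork further from 717.6 Hz — it was already below the reference.

711.6 Hz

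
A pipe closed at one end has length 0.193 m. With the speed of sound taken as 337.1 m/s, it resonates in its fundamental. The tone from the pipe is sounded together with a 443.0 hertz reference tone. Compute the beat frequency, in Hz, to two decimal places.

Closed pipe (odd harmonics): f_n = n·v/(4L) = 1·337.1/(4·0.193) = 436.6580 Hz.
f_beat = |436.6580 − 443.0| = 6.34 Hz.

6.34 Hz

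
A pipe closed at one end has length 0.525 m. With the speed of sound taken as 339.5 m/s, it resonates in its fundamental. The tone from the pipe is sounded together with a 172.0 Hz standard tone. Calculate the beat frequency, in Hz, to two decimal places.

10.33 Hz

Closed pipe (odd harmonics): f_n = n·v/(4L) = 1·339.5/(4·0.525) = 161.6667 Hz.
f_beat = |161.6667 − 172.0| = 10.33 Hz.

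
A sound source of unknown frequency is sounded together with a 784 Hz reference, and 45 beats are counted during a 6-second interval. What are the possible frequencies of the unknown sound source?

776.5 Hz or 791.5 Hz

Beat frequency = 45/6 = 7.5 Hz.
|f − 784| = 7.5, so f = 784 ± 7.5.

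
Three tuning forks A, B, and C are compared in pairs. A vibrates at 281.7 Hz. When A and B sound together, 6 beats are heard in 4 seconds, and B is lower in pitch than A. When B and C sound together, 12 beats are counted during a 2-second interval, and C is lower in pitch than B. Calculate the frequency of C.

A–B: Beat frequency = 6/4 = 1.5 Hz.
B is below A, so f_B = 281.7 − 1.5 = 280.2 Hz.
B–C: Beat frequency = 12/2 = 6 Hz.
C is below B, so f_C = 280.2 − 6 = 274.2 Hz.

274.2 Hz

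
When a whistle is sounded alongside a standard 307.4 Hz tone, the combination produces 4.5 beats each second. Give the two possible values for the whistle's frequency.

|f − 307.4| = 4.5, so f = 307.4 ± 4.5.

302.9 Hz or 311.9 Hz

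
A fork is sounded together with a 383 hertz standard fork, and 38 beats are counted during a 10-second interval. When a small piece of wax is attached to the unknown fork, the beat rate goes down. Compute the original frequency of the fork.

Beat frequency = 38/10 = 3.8 Hz.
|f − 383| = 3.8, so the fork was at either 379.2 Hz or 386.8 Hz.
Loading a fork with wax lowers its frequency; the adjustment lowers the fork's frequency.
The beat rate fell, so the adjustment moved the fork toward 383 Hz — it must have started above the reference.

386.8 Hz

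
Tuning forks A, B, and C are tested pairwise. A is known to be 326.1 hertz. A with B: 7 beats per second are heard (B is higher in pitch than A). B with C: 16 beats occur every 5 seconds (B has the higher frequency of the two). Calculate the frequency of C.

B is above A, so f_B = 326.1 + 7 = 333.1 Hz.
B–C: Beat frequency = 16/5 = 3.2 Hz.
C is below B, so f_C = 333.1 − 3.2 = 329.9 Hz.

329.9 Hz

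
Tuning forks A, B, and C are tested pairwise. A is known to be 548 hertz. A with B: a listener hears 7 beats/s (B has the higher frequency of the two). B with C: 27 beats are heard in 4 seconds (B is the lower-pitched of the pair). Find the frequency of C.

B is above A, so f_B = 548 + 7 = 555 Hz.
B–C: Beat frequency = 27/4 = 6.75 Hz.
C is above B, so f_C = 555 + 6.75 = 561.75 Hz.

561.75 Hz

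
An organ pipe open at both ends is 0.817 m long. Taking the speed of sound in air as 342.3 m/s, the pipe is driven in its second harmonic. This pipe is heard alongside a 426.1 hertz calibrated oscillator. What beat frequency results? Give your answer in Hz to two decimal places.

7.13 Hz

Open pipe: f_n = n·v/(2L) = 2·342.3/(2·0.817) = 418.9718 Hz.
f_beat = |418.9718 − 426.1| = 7.13 Hz.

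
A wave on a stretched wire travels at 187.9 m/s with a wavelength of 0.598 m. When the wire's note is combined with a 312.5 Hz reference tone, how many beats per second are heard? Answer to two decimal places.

Source frequency f = v/λ = 187.9/0.598 = 314.2140 Hz.
f_beat = |314.2140 − 312.5| = 1.71 Hz.

1.71 Hz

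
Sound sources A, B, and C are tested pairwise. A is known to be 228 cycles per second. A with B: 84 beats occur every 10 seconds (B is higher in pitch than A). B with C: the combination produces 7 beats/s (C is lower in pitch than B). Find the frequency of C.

A–B: Beat frequency = 84/10 = 8.4 Hz.
B is above A, so f_B = 228 + 8.4 = 236.4 Hz.
C is below B, so f_C = 236.4 − 7 = 229.4 Hz.

229.4 Hz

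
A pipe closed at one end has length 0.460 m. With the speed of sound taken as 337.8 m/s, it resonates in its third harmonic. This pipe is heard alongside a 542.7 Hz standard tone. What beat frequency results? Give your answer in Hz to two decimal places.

Closed pipe (odd harmonics): f_n = n·v/(4L) = 3·337.8/(4·0.460) = 550.7609 Hz.
f_beat = |550.7609 − 542.7| = 8.06 Hz.

8.06 Hz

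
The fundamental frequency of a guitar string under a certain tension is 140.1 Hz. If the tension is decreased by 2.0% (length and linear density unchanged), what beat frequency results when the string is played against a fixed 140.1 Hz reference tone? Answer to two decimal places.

For a string, f ∝ √T, so the new frequency is 140.1·√0.980 = 138.6919 Hz.
f_beat = |138.6919 − 140.1| = 1.41 Hz.

1.41 Hz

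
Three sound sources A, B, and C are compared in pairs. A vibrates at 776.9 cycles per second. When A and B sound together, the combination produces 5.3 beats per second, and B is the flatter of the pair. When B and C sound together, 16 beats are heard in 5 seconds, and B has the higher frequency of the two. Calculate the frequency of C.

B is below A, so f_B = 776.9 − 5.3 = 771.6 Hz.
B–C: Beat frequency = 16/5 = 3.2 Hz.
C is below B, so f_C = 771.6 − 3.2 = 768.4 Hz.

768.4 Hz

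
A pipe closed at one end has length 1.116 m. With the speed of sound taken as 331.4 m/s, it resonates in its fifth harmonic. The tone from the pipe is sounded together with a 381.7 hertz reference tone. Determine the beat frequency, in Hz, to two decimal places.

Closed pipe (odd harmonics): f_n = n·v/(4L) = 5·331.4/(4·1.116) = 371.1918 Hz.
f_beat = |371.1918 − 381.7| = 10.51 Hz.

10.51 Hz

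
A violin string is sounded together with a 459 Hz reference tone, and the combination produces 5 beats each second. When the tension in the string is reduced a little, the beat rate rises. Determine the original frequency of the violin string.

454 Hz

|f − 459| = 5, so the violin string was at either 454 Hz or 464 Hz.
Lower tension means lower frequency; the adjustment lowers the violin string's frequency.
The beat rate rose, so the adjustment moved the violin string further from 459 Hz — it was already below the reference.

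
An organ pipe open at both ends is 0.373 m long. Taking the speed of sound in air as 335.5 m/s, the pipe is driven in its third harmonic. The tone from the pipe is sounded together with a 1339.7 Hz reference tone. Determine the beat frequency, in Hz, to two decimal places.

9.50 Hz

Open pipe: f_n = n·v/(2L) = 3·335.5/(2·0.373) = 1349.1957 Hz.
f_beat = |1349.1957 − 1339.7| = 9.50 Hz.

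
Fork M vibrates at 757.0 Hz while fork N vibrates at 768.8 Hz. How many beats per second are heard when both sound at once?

Beats arise from superposition of two nearby frequencies; the beat rate is |f₁ − f₂|.
|757.0 − 768.8| = 11.8 Hz.

11.8 Hz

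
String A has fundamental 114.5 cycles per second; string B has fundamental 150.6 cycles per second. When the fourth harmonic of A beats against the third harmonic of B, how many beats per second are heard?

6.2 Hz

Fourth harmonic of the first: 4·114.5 = 458.0 Hz.
Third harmonic of the second: 3·150.6 = 451.8 Hz.
f_beat = |458.0 − 451.8| = 6.2 Hz.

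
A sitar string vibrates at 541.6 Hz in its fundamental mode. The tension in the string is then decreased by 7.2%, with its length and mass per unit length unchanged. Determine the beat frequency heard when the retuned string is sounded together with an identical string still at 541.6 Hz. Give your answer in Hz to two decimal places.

For a string, f ∝ √T, so the new frequency is 541.6·√0.928 = 521.7382 Hz.
f_beat = |521.7382 − 541.6| = 19.86 Hz.

19.86 Hz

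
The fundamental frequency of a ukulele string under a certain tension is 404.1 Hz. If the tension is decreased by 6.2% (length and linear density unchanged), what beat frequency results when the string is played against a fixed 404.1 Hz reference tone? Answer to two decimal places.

12.73 Hz

For a string, f ∝ √T, so the new frequency is 404.1·√0.938 = 391.3725 Hz.
f_beat = |391.3725 − 404.1| = 12.73 Hz.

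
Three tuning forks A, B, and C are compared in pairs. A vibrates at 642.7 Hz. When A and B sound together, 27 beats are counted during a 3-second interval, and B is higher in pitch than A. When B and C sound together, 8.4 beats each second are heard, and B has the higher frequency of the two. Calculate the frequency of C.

643.3 Hz

A–B: Beat frequency = 27/3 = 9 Hz.
B is above A, so f_B = 642.7 + 9 = 651.7 Hz.
C is below B, so f_C = 651.7 − 8.4 = 643.3 Hz.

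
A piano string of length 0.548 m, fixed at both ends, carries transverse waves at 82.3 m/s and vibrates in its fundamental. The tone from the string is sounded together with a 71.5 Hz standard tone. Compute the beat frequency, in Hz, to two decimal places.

3.59 Hz

For a string fixed at both ends, f_n = n·v/(2L) = 1·82.3/(2·0.548) = 75.0912 Hz.
f_beat = |75.0912 − 71.5| = 3.59 Hz.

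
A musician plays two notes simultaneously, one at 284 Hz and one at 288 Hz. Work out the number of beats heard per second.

Beats arise from superposition of two nearby frequencies; the beat rate is |f₁ − f₂|.
|284 − 288| = 4 Hz.

4 Hz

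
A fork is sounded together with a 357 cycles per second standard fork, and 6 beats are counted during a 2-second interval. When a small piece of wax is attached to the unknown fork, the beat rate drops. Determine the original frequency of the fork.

360 Hz

Beat frequency = 6/2 = 3 Hz.
|f − 357| = 3, so the fork was at either 354 Hz or 360 Hz.
Loading a fork with wax lowers its frequency; the adjustment lowers the fork's frequency.
The beat rate fell, so the adjustment moved the fork toward 357 Hz — it must have started above the reference.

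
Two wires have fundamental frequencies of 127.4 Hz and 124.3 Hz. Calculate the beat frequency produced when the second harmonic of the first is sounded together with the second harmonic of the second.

6.2 Hz

Second harmonic of the first: 2·127.4 = 254.8 Hz.
Second harmonic of the second: 2·124.3 = 248.6 Hz.
f_beat = |254.8 − 248.6| = 6.2 Hz.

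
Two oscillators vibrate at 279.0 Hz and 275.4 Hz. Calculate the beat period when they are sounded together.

0.278 s

f_beat = |279.0 − 275.4| = 3.6 Hz.
Beat period T = 1 / f_beat = 1 / 3.6 s.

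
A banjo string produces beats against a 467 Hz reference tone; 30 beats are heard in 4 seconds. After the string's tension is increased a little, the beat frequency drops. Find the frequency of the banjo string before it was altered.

459.5 Hz

Beat frequency = 30/4 = 7.5 Hz.
|f − 467| = 7.5, so the banjo string was at either 459.5 Hz or 474.5 Hz.
Higher tension means higher frequency; the adjustment raises the banjo string's frequency.
The beat rate fell, so the adjustment moved the banjo string toward 467 Hz — it must have started below the reference.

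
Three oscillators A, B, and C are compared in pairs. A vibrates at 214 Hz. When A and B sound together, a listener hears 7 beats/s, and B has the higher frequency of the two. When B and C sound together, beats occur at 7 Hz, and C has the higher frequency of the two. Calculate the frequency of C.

B is above A, so f_B = 214 + 7 = 221 Hz.
C is above B, so f_C = 221 + 7 = 228 Hz.

228 Hz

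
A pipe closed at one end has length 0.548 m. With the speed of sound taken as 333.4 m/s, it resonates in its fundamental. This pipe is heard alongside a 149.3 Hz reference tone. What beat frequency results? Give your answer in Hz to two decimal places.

2.80 Hz

Closed pipe (odd harmonics): f_n = n·v/(4L) = 1·333.4/(4·0.548) = 152.0985 Hz.
f_beat = |152.0985 − 149.3| = 2.80 Hz.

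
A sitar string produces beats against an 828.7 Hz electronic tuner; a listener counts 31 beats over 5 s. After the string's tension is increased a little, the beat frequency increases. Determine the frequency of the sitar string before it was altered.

834.9 Hz

Beat frequency = 31/5 = 6.2 Hz.
|f − 828.7| = 6.2, so the sitar string was at either 822.5 Hz or 834.9 Hz.
Higher tension means higher frequency; the adjustment raises the sitar string's frequency.
The beat rate rose, so the adjustment moved the sitar string further from 828.7 Hz — it was already above the reference.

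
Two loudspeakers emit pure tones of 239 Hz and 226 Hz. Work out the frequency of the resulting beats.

13 Hz

The beat frequency equals the magnitude of the frequency difference.
|239 − 226| = 13 Hz.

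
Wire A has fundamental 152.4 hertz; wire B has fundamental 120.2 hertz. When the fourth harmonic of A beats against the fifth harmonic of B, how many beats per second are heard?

Fourth harmonic of the first: 4·152.4 = 609.6 Hz.
Fifth harmonic of the second: 5·120.2 = 601.0 Hz.
f_beat = |609.6 − 601.0| = 8.6 Hz.

8.6 Hz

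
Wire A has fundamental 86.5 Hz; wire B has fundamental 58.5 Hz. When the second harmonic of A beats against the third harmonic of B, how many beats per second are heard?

2.5 Hz

Second harmonic of the first: 2·86.5 = 173.0 Hz.
Third harmonic of the second: 3·58.5 = 175.5 Hz.
f_beat = |173.0 − 175.5| = 2.5 Hz.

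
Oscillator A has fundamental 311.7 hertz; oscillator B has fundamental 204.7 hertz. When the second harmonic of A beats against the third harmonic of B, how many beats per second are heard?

9.3 Hz

Second harmonic of the first: 2·311.7 = 623.4 Hz.
Third harmonic of the second: 3·204.7 = 614.1 Hz.
f_beat = |623.4 − 614.1| = 9.3 Hz.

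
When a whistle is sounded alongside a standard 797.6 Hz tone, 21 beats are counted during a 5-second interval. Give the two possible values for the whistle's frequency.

Beat frequency = 21/5 = 4.2 Hz.
|f − 797.6| = 4.2, so f = 797.6 ± 4.2.

793.4 Hz or 801.8 Hz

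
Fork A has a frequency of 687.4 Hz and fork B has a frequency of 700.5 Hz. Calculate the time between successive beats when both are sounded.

0.076 s

f_beat = |687.4 − 700.5| = 13.1 Hz.
Beat period T = 1 / f_beat = 1 / 13.1 s.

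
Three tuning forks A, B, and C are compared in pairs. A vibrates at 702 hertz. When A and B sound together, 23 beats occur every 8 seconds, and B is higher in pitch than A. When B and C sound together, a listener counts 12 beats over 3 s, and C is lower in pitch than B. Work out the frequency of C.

700.875 Hz

A–B: Beat frequency = 23/8 = 2.875 Hz.
B is above A, so f_B = 702 + 2.875 = 704.875 Hz.
B–C: Beat frequency = 12/3 = 4 Hz.
C is below B, so f_C = 704.875 − 4 = 700.875 Hz.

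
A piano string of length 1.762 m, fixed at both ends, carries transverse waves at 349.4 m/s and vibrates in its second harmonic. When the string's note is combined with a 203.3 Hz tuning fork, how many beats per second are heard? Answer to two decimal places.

5.00 Hz

For a string fixed at both ends, f_n = n·v/(2L) = 2·349.4/(2·1.762) = 198.2974 Hz.
f_beat = |198.2974 − 203.3| = 5.00 Hz.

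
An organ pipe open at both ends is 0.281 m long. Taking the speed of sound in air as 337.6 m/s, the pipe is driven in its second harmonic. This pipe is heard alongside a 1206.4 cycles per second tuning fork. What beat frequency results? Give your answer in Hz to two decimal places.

4.98 Hz

Open pipe: f_n = n·v/(2L) = 2·337.6/(2·0.281) = 1201.4235 Hz.
f_beat = |1201.4235 − 1206.4| = 4.98 Hz.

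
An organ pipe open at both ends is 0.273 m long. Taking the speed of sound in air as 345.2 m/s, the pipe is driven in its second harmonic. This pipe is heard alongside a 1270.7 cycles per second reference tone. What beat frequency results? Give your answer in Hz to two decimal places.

Open pipe: f_n = n·v/(2L) = 2·345.2/(2·0.273) = 1264.4689 Hz.
f_beat = |1264.4689 − 1270.7| = 6.23 Hz.

6.23 Hz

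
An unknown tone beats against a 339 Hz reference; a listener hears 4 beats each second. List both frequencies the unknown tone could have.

|f − 339| = 4, so f = 339 ± 4.

335 Hz or 343 Hz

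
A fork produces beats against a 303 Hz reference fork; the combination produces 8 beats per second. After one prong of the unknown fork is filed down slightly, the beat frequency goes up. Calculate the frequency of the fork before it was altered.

311 Hz

|f − 303| = 8, so the fork was at either 295 Hz or 311 Hz.
Filing a prong removes mass and raises the fork's frequency; the adjustment raises the fork's frequency.
The beat rate rose, so the adjustment moved the fork further from 303 Hz — it was already above the reference.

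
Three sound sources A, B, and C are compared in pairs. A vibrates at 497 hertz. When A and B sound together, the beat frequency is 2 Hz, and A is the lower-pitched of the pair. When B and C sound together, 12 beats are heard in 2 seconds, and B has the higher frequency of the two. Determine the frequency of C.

B is above A, so f_B = 497 + 2 = 499 Hz.
B–C: Beat frequency = 12/2 = 6 Hz.
C is below B, so f_C = 499 − 6 = 493 Hz.

493 Hz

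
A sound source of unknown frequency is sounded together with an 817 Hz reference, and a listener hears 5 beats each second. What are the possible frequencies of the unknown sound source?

812 Hz or 822 Hz

|f − 817| = 5, so f = 817 ± 5.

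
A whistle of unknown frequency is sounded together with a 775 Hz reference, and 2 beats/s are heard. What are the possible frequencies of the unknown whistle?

|f − 775| = 2, so f = 775 ± 2.

773 Hz or 777 Hz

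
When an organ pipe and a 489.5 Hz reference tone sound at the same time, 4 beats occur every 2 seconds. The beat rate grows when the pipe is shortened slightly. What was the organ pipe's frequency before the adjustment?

491.5 Hz

Beat frequency = 4/2 = 2 Hz.
|f − 489.5| = 2, so the organ pipe was at either 487.5 Hz or 491.5 Hz.
A shorter pipe has a higher fundamental; the adjustment raises the organ pipe's frequency.
The beat rate rose, so the adjustment moved the organ pipe further from 489.5 Hz — it was already above the reference.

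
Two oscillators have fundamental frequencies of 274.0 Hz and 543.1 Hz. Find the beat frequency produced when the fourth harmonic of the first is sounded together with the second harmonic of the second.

9.8 Hz

Fourth harmonic of the first: 4·274.0 = 1096.0 Hz.
Second harmonic of the second: 2·543.1 = 1086.2 Hz.
f_beat = |1096.0 − 1086.2| = 9.8 Hz.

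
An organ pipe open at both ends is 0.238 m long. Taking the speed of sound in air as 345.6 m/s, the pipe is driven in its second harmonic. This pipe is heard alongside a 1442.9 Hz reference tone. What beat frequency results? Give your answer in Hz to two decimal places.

Open pipe: f_n = n·v/(2L) = 2·345.6/(2·0.238) = 1452.1008 Hz.
f_beat = |1452.1008 − 1442.9| = 9.20 Hz.

9.20 Hz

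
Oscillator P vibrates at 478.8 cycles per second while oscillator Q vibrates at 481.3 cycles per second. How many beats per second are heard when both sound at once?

2.5 Hz

f_beat = |f₁ − f₂|.
|478.8 − 481.3| = 2.5 Hz.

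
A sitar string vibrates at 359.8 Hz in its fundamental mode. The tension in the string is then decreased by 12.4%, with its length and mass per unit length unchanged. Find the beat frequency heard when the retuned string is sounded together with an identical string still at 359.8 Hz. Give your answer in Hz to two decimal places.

23.05 Hz

For a string, f ∝ √T, so the new frequency is 359.8·√0.876 = 336.7543 Hz.
f_beat = |336.7543 − 359.8| = 23.05 Hz.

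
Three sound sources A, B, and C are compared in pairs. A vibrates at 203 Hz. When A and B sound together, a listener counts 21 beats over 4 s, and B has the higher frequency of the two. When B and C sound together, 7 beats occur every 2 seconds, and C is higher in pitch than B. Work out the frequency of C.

211.75 Hz

A–B: Beat frequency = 21/4 = 5.25 Hz.
B is above A, so f_B = 203 + 5.25 = 208.25 Hz.
B–C: Beat frequency = 7/2 = 3.5 Hz.
C is above B, so f_C = 208.25 + 3.5 = 211.75 Hz.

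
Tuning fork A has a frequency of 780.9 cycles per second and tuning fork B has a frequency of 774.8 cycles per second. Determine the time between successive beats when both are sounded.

f_beat = |780.9 − 774.8| = 6.1 Hz.
Beat period T = 1 / f_beat = 1 / 6.1 s.

0.164 s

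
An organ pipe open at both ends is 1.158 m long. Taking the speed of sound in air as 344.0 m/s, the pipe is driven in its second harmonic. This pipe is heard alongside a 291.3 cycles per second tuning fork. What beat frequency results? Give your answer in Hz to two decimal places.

Open pipe: f_n = n·v/(2L) = 2·344.0/(2·1.158) = 297.0639 Hz.
f_beat = |297.0639 − 291.3| = 5.76 Hz.

5.76 Hz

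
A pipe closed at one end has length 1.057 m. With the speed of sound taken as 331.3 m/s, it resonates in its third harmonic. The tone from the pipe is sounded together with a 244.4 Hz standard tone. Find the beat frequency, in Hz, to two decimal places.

Closed pipe (odd harmonics): f_n = n·v/(4L) = 3·331.3/(4·1.057) = 235.0757 Hz.
f_beat = |235.0757 − 244.4| = 9.32 Hz.

9.32 Hz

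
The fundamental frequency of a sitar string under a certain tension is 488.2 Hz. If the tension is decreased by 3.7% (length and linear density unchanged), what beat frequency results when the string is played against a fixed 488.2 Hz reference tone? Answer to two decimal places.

For a string, f ∝ √T, so the new frequency is 488.2·√0.963 = 479.0832 Hz.
f_beat = |479.0832 − 488.2| = 9.12 Hz.

9.12 Hz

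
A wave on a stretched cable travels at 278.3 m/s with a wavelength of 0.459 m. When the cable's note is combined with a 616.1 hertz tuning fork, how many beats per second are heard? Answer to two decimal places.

9.78 Hz

Source frequency f = v/λ = 278.3/0.459 = 606.3181 Hz.
f_beat = |606.3181 − 616.1| = 9.78 Hz.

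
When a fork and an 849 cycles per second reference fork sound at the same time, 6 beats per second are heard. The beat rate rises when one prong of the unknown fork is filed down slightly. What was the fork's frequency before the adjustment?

|f − 849| = 6, so the fork was at either 843 Hz or 855 Hz.
Filing a prong removes mass and raises the fork's frequency; the adjustment raises the fork's frequency.
The beat rate rose, so the adjustment moved the fork further from 849 Hz — it was already above the reference.

855 Hz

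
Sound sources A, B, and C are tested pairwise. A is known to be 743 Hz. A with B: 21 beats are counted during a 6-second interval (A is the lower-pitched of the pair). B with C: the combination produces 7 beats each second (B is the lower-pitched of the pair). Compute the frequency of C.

753.5 Hz

A–B: Beat frequency = 21/6 = 3.5 Hz.
B is above A, so f_B = 743 + 3.5 = 746.5 Hz.
C is above B, so f_C = 746.5 + 7 = 753.5 Hz.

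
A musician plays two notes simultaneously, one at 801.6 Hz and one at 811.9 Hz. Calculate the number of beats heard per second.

10.3 Hz

f_beat = |f₁ − f₂|.
|801.6 − 811.9| = 10.3 Hz.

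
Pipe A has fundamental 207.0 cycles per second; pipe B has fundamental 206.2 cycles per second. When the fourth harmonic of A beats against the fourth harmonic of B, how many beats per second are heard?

Fourth harmonic of the first: 4·207.0 = 828.0 Hz.
Fourth harmonic of the second: 4·206.2 = 824.8 Hz.
f_beat = |828.0 − 824.8| = 3.2 Hz.

3.2 Hz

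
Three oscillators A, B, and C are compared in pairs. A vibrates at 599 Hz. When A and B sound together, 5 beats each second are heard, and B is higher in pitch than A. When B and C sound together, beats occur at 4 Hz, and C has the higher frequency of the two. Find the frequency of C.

B is above A, so f_B = 599 + 5 = 604 Hz.
C is above B, so f_C = 604 + 4 = 608 Hz.

608 Hz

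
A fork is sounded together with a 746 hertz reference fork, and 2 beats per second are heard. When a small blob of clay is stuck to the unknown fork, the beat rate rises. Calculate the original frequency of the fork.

744 Hz

|f − 746| = 2, so the fork was at either 744 Hz or 748 Hz.
Adding mass to a fork lowers its frequency; the adjustment lowers the fork's frequency.
The beat rate rose, so the adjustment moved the fork further from 746 Hz — it was already below the reference.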